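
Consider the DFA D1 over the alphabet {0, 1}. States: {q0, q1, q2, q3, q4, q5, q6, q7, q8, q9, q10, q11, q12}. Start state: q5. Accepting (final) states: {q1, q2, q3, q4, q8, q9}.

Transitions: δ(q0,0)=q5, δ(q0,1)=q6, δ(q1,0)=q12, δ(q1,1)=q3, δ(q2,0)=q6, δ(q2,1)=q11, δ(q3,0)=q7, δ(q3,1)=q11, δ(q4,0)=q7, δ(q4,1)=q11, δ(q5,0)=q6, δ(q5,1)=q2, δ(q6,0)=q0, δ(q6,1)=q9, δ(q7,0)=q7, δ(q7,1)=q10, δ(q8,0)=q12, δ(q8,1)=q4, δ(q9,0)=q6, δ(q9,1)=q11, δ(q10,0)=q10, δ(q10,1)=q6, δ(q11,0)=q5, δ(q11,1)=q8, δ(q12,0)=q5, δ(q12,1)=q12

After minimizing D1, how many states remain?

10

Reachable states from the start: {q0,q2,q4,q5,q6,q7,q8,q9,q10,q11,q12}. Unreachable: {q1,q3} — drop them.
Start with accepting vs non-accepting: {q2,q4,q8,q9} | {q0,q5,q6,q7,q10,q11,q12}.
Split {q2,q4,q8,q9} by δ(·,1) → {q2,q4,q9} and {q8}.
On input 1, block {q0,q5,q6,q7,q10,q11,q12} splits into {q0,q7,q10,q12} and {q5,q6} and {q11}.
Split {q2,q4,q9} by δ(·,0) → {q2,q9} and {q4}.
On input 0, block {q0,q7,q10,q12} splits into {q0,q12} and {q7,q10}.
Split {q0,q12} by δ(·,1) → {q0} and {q12}.
On input 0, block {q5,q6} splits into {q5} and {q6}.
Refine {q7,q10} on symbol 1: members go to different blocks, giving {q7} and {q10}.
No further refinement is possible. Final partition (10 blocks): {q2,q9} | {q0} | {q8} | {q5} | {q11} | {q4} | {q7} | {q12} | {q6} | {q10}.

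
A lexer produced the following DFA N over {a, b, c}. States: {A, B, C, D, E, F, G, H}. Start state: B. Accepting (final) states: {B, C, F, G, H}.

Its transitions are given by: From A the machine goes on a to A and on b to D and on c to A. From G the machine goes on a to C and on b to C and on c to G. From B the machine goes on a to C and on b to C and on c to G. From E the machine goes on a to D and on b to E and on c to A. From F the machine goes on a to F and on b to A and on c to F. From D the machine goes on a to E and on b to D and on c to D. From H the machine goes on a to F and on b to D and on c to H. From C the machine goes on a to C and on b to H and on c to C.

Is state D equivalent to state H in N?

No

Every state is reachable, so we keep all 8.
Start with accepting vs non-accepting: {B,C,F,G,H} | {A,D,E}.
Refine {B,C,F,G,H} on symbol b: members go to different blocks, giving {B,C,G} and {F,H}.
On input b, block {B,C,G} splits into {B,G} and {C}.
Stable partition: {B,G} | {A,D,E} | {F,H} | {C} — 4 equivalence classes.
D and H end up in different blocks, so they are distinguishable. For instance, the string 'ε' is accepted from only H.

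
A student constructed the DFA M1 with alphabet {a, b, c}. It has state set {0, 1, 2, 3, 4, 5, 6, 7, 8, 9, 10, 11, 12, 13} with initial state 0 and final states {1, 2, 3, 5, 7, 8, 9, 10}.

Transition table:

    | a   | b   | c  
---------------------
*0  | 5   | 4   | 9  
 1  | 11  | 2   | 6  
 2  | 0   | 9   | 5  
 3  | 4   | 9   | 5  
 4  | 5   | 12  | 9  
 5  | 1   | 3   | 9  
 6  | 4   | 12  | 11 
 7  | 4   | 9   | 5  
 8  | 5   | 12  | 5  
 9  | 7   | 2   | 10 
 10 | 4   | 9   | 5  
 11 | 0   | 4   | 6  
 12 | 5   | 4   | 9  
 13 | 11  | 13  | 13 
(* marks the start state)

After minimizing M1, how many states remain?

States {8,13} cannot be reached from the start state, so discard them.
P0 = {1,2,3,5,7,9,10} | {0,4,6,11,12}.
On input a, block {1,2,3,5,7,9,10} splits into {1,2,3,7,10} and {5,9}.
On input b, block {1,2,3,7,10} splits into {2,3,7,10} and {1}.
Split {0,4,6,11,12} by δ(·,a) → {0,4,12} and {6,11}.
Split {5,9} by δ(·,a) → {5} and {9}.
Stable partition: {2,3,7,10} | {0,4,12} | {5} | {1} | {6,11} | {9} — 6 equivalence classes.

6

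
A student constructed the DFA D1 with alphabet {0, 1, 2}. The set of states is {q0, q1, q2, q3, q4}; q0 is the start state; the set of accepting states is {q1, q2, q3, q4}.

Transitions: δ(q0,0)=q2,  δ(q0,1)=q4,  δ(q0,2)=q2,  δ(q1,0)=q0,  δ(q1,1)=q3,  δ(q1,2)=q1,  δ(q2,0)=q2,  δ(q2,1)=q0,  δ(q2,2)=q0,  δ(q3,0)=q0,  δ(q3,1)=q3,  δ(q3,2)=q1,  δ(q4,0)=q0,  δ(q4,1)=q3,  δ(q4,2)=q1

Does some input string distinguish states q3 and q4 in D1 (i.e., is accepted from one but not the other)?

Start with accepting vs non-accepting: {q1,q2,q3,q4} | {q0}.
On input 0, block {q1,q2,q3,q4} splits into {q1,q3,q4} and {q2}.
The partition is now stable with 3 blocks: {q1,q3,q4} | {q0} | {q2}.
q3 and q4 lie in the same block of the stable partition, so they are equivalent — no string distinguishes them.

No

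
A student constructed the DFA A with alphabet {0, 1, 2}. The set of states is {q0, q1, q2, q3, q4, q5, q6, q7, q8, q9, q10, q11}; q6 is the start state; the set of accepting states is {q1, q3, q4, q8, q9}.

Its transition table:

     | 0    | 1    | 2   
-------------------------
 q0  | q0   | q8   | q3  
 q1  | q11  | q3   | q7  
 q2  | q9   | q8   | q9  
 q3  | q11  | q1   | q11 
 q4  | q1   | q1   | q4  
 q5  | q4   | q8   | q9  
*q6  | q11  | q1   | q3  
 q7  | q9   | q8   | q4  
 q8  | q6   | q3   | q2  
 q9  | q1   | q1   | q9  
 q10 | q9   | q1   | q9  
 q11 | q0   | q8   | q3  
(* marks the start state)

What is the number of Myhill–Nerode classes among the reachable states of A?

Reachable states from the start: {q0,q1,q2,q3,q4,q6,q7,q8,q9,q11}. Unreachable: {q5,q10} — drop them.
Start with accepting vs non-accepting: {q1,q3,q4,q8,q9} | {q0,q2,q6,q7,q11}.
Split {q1,q3,q4,q8,q9} by δ(·,0) → {q1,q3,q8} and {q4,q9}.
Split {q0,q2,q6,q7,q11} by δ(·,0) → {q0,q6,q11} and {q2,q7}.
Refine {q1,q3,q8} on symbol 2: members go to different blocks, giving {q1,q8} and {q3}.
No further refinement is possible. Final partition (5 blocks): {q1,q8} | {q0,q6,q11} | {q4,q9} | {q2,q7} | {q3}.

5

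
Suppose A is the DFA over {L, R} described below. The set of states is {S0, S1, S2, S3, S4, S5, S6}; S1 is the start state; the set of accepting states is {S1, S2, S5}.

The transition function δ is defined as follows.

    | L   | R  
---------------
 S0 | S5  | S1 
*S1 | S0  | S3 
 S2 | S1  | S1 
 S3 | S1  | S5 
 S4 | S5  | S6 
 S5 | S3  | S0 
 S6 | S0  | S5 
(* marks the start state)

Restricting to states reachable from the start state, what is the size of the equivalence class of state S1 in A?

First remove the unreachable states {S2,S4,S6}; 4 states remain.
P0 = {S1,S5} | {S0,S3}.
No further refinement is possible. Final partition (2 blocks): {S1,S5} | {S0,S3}.
State S1 belongs to the block {S1,S5}, which has 2 states.

2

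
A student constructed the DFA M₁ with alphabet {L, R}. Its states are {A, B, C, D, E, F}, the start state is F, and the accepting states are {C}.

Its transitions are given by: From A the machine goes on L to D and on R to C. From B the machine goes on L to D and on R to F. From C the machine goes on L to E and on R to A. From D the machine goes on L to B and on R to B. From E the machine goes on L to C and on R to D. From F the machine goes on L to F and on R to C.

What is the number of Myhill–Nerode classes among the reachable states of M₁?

Initial partition by acceptance: {C} | {A,B,D,E,F}.
On input L, block {A,B,D,E,F} splits into {A,B,D,F} and {E}.
Refine {A,B,D,F} on symbol R: members go to different blocks, giving {A,F} and {B,D}.
Refine {A,F} on symbol L: members go to different blocks, giving {A} and {F}.
On input R, block {B,D} splits into {B} and {D}.
No further refinement is possible. Final partition (6 blocks): {C} | {A} | {E} | {B} | {F} | {D}.

6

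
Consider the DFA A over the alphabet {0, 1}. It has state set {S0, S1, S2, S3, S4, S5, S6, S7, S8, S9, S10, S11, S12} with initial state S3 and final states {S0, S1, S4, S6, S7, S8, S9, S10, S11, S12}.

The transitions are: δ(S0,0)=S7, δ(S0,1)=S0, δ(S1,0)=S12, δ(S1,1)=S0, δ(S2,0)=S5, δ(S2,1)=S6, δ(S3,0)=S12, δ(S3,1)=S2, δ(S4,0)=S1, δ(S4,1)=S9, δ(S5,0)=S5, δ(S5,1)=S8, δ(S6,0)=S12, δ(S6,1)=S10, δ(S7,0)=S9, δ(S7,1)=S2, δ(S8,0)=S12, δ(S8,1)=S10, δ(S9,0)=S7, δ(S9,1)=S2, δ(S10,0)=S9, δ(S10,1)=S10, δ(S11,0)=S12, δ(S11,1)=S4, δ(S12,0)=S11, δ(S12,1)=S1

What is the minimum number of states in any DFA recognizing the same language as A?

8

Every state is reachable, so we keep all 13.
Initial partition by acceptance: {S0,S1,S4,S6,S7,S8,S9,S10,S11,S12} | {S2,S3,S5}.
Split {S0,S1,S4,S6,S7,S8,S9,S10,S11,S12} by δ(·,1) → {S0,S1,S4,S6,S8,S10,S11,S12} and {S7,S9}.
On input 0, block {S0,S1,S4,S6,S8,S10,S11,S12} splits into {S1,S4,S6,S8,S11,S12} and {S0,S10}.
On input 1, block {S1,S4,S6,S8,S11,S12} splits into {S1,S6,S8} and {S11,S12} and {S4}.
Refine {S2,S3,S5} on symbol 0: members go to different blocks, giving {S2,S5} and {S3}.
On input 1, block {S11,S12} splits into {S11} and {S12}.
Stable partition: {S1,S6,S8} | {S2,S5} | {S7,S9} | {S0,S10} | {S11} | {S4} | {S3} | {S12} — 8 equivalence classes.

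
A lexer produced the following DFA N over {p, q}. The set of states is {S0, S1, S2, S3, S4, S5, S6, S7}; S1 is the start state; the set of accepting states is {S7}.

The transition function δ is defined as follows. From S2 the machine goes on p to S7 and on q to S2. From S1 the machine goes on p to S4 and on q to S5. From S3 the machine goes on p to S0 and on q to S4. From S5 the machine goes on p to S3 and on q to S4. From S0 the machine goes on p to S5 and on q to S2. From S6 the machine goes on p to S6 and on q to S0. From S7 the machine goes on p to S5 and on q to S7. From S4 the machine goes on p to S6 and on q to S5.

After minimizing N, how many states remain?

8

Every state is reachable, so we keep all 8.
P0 = {S7} | {S0,S1,S2,S3,S4,S5,S6}.
On input p, block {S0,S1,S2,S3,S4,S5,S6} splits into {S0,S1,S3,S4,S5,S6} and {S2}.
On input q, block {S0,S1,S3,S4,S5,S6} splits into {S1,S3,S4,S5,S6} and {S0}.
On input p, block {S1,S3,S4,S5,S6} splits into {S1,S4,S5,S6} and {S3}.
Split {S1,S4,S5,S6} by δ(·,p) → {S1,S4,S6} and {S5}.
Refine {S1,S4,S6} on symbol q: members go to different blocks, giving {S1,S4} and {S6}.
Refine {S1,S4} on symbol p: members go to different blocks, giving {S1} and {S4}.
Stable partition: {S7} | {S1} | {S2} | {S0} | {S3} | {S5} | {S6} | {S4} — 8 equivalence classes.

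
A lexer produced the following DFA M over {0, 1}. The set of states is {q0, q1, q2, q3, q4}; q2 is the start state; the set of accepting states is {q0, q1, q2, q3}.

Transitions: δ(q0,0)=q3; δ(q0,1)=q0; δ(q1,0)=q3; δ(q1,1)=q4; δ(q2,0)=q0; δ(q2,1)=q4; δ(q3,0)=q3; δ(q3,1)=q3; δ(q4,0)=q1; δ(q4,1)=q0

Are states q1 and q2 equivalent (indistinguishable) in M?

All states are reachable from the start state.
Initial partition by acceptance: {q0,q1,q2,q3} | {q4}.
Split {q0,q1,q2,q3} by δ(·,1) → {q0,q3} and {q1,q2}.
No further refinement is possible. Final partition (3 blocks): {q0,q3} | {q4} | {q1,q2}.
q1 and q2 lie in the same block of the stable partition, so they are equivalent — no string distinguishes them.

Yes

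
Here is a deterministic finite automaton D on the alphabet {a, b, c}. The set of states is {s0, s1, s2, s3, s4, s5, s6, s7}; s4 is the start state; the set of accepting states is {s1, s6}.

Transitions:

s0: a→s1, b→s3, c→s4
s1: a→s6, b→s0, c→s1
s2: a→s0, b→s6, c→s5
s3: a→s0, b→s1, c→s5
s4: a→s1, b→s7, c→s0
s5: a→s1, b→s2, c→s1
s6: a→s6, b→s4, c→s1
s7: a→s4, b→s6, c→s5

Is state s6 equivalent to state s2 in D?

No

Initial partition by acceptance: {s1,s6} | {s0,s2,s3,s4,s5,s7}.
On input a, block {s0,s2,s3,s4,s5,s7} splits into {s0,s4,s5} and {s2,s3,s7}.
On input c, block {s0,s4,s5} splits into {s0,s4} and {s5}.
No further refinement is possible. Final partition (4 blocks): {s1,s6} | {s0,s4} | {s2,s3,s7} | {s5}.
s6 and s2 end up in different blocks, so they are distinguishable. For instance, the string 'ε' is accepted from only s6.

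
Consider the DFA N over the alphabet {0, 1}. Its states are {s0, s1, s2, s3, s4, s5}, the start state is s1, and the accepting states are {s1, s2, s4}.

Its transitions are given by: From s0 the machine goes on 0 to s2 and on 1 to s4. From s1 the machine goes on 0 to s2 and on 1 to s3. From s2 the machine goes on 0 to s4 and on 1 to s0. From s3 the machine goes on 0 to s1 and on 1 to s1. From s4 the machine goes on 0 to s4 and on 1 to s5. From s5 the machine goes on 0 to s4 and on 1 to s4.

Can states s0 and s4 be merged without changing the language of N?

All states are reachable from the start state.
Start with accepting vs non-accepting: {s1,s2,s4} | {s0,s3,s5}.
No further refinement is possible. Final partition (2 blocks): {s1,s2,s4} | {s0,s3,s5}.
s0 and s4 end up in different blocks, so they are distinguishable. For instance, the string 'ε' is accepted from only s4.

No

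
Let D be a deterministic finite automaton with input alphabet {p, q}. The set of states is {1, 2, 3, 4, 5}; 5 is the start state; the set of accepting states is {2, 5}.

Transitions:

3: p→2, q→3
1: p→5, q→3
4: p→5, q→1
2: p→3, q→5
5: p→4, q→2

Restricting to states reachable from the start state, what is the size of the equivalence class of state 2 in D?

P0 = {2,5} | {1,3,4}.
No further refinement is possible. Final partition (2 blocks): {2,5} | {1,3,4}.
The equivalence class containing 2 is {2,5}, of size 2.

2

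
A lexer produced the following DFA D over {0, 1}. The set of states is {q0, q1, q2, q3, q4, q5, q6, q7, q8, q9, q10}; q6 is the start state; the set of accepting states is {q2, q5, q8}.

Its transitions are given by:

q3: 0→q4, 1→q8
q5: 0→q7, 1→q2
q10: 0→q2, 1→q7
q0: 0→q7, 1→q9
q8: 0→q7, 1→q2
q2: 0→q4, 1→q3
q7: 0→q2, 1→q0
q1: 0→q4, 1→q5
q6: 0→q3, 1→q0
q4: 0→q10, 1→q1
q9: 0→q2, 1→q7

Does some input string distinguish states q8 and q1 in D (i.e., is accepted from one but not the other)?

Every state is reachable, so we keep all 11.
Start with accepting vs non-accepting: {q2,q5,q8} | {q0,q1,q3,q4,q6,q7,q9,q10}.
On input 1, block {q2,q5,q8} splits into {q5,q8} and {q2}.
On input 0, block {q0,q1,q3,q4,q6,q7,q9,q10} splits into {q0,q1,q3,q4,q6} and {q7,q9,q10}.
Refine {q0,q1,q3,q4,q6} on symbol 0: members go to different blocks, giving {q1,q3,q6} and {q0,q4}.
On input 0, block {q1,q3,q6} splits into {q1,q3} and {q6}.
On input 1, block {q7,q9,q10} splits into {q9,q10} and {q7}.
Refine {q0,q4} on symbol 0: members go to different blocks, giving {q0} and {q4}.
No further refinement is possible. Final partition (8 blocks): {q5,q8} | {q1,q3} | {q2} | {q9,q10} | {q0} | {q6} | {q7} | {q4}.
q8 and q1 end up in different blocks, so they are distinguishable. For instance, the string 'ε' is accepted from only q8.

Yes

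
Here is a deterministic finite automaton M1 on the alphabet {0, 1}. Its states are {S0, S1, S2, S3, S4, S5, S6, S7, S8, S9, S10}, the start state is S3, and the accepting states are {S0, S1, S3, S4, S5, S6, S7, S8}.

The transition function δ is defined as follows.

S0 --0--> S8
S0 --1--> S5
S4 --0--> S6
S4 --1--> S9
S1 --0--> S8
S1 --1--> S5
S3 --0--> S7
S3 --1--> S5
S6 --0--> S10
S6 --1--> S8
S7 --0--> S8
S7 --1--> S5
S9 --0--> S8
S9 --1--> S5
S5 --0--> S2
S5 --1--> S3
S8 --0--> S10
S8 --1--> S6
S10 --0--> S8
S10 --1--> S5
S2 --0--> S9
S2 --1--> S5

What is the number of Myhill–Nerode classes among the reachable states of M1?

States {S0,S1,S4} cannot be reached from the start state, so discard them.
Initial partition by acceptance: {S3,S5,S6,S7,S8} | {S2,S9,S10}.
Refine {S3,S5,S6,S7,S8} on symbol 0: members go to different blocks, giving {S5,S6,S8} and {S3,S7}.
On input 1, block {S5,S6,S8} splits into {S6,S8} and {S5}.
Split {S2,S9,S10} by δ(·,0) → {S9,S10} and {S2}.
Split {S3,S7} by δ(·,0) → {S3} and {S7}.
The partition is now stable with 6 blocks: {S6,S8} | {S9,S10} | {S3} | {S5} | {S2} | {S7}.

6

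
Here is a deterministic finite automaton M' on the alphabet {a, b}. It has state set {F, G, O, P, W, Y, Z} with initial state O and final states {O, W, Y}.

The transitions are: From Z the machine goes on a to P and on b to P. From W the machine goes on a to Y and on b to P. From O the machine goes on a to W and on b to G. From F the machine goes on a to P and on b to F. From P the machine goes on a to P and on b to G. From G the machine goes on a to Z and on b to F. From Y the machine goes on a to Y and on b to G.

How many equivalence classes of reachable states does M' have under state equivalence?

2

P0 = {O,W,Y} | {F,G,P,Z}.
No further refinement is possible. Final partition (2 blocks): {O,W,Y} | {F,G,P,Z}.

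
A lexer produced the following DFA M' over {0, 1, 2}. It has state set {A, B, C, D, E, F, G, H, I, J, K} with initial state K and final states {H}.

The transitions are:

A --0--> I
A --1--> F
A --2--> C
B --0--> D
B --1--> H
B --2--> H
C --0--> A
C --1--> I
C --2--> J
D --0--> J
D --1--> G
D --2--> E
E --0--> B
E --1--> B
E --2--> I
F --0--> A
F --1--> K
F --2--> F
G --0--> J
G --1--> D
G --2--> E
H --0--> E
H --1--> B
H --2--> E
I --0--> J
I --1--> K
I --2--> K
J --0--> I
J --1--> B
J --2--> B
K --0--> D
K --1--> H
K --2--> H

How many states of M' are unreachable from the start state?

3

BFS from K reaches {B, D, E, G, H, I, J, K}; the 3 state(s) A, C, F are never visited.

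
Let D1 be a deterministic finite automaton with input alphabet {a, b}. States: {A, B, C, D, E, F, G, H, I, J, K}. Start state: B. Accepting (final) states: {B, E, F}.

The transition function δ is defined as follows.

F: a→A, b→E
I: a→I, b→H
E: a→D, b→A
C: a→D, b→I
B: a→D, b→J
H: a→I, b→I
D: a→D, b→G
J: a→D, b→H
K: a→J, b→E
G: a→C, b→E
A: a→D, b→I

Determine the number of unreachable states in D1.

BFS from B reaches {A, B, C, D, E, G, H, I, J}; the 2 state(s) F, K are never visited.

2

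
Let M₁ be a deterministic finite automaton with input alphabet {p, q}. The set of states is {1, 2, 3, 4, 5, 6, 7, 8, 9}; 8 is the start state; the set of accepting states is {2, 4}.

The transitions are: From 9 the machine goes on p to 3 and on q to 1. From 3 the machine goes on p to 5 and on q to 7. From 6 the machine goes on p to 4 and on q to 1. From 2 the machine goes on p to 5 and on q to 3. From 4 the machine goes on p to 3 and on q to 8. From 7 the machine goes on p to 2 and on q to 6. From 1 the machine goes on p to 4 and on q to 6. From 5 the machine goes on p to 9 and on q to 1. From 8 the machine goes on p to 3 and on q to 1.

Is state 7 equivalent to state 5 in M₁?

Every state is reachable, so we keep all 9.
P0 = {2,4} | {1,3,5,6,7,8,9}.
Refine {1,3,5,6,7,8,9} on symbol p: members go to different blocks, giving {3,5,8,9} and {1,6,7}.
No further refinement is possible. Final partition (3 blocks): {2,4} | {3,5,8,9} | {1,6,7}.
7 and 5 end up in different blocks, so they are distinguishable. For instance, the string 'p' is accepted from only 7.

No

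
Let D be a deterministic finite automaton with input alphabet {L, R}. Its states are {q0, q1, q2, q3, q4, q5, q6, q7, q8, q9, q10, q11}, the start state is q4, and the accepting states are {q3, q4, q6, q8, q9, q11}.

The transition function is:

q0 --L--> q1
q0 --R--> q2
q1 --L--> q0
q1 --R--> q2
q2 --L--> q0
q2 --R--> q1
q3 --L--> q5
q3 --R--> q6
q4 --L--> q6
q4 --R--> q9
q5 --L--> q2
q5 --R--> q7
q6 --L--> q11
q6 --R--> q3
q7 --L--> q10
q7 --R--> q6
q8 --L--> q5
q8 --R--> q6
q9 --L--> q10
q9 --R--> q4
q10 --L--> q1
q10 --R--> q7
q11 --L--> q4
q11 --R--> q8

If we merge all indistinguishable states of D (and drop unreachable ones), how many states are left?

5

Initial partition by acceptance: {q3,q4,q6,q8,q9,q11} | {q0,q1,q2,q5,q7,q10}.
Split {q3,q4,q6,q8,q9,q11} by δ(·,L) → {q3,q8,q9} and {q4,q6,q11}.
On input R, block {q0,q1,q2,q5,q7,q10} splits into {q0,q1,q2,q5,q10} and {q7}.
On input R, block {q0,q1,q2,q5,q10} splits into {q0,q1,q2} and {q5,q10}.
Stable partition: {q3,q8,q9} | {q0,q1,q2} | {q4,q6,q11} | {q7} | {q5,q10} — 5 equivalence classes.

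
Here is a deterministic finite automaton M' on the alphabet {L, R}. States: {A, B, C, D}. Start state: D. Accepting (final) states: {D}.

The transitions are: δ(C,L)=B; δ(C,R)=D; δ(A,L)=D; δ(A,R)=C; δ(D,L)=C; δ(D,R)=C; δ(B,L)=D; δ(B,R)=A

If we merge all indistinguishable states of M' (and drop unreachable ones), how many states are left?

4

Initial partition by acceptance: {D} | {A,B,C}.
On input L, block {A,B,C} splits into {A,B} and {C}.
Refine {A,B} on symbol R: members go to different blocks, giving {A} and {B}.
Stable partition: {D} | {A} | {C} | {B} — 4 equivalence classes.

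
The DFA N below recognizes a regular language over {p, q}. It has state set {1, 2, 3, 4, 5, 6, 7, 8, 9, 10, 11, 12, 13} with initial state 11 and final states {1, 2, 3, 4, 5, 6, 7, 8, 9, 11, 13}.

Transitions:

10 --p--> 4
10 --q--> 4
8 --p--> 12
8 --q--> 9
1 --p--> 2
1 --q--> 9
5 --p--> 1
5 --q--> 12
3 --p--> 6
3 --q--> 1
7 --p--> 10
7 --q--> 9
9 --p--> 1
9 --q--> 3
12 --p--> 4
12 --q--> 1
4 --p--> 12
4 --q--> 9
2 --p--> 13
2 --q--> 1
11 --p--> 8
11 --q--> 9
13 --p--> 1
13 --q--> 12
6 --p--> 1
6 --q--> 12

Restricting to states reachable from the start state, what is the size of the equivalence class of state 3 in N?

2

Reachable states from the start: {1,2,3,4,6,8,9,11,12,13}. Unreachable: {5,7,10} — drop them.
Start with accepting vs non-accepting: {1,2,3,4,6,8,9,11,13} | {12}.
Split {1,2,3,4,6,8,9,11,13} by δ(·,p) → {1,2,3,6,9,11,13} and {4,8}.
Split {1,2,3,6,9,11,13} by δ(·,p) → {1,2,3,6,9,13} and {11}.
On input q, block {1,2,3,6,9,13} splits into {1,2,3,9} and {6,13}.
On input p, block {1,2,3,9} splits into {1,9} and {2,3}.
Refine {1,9} on symbol p: members go to different blocks, giving {1} and {9}.
The partition is now stable with 7 blocks: {1} | {12} | {4,8} | {11} | {6,13} | {2,3} | {9}.
State 3 belongs to the block {2,3}, which has 2 states.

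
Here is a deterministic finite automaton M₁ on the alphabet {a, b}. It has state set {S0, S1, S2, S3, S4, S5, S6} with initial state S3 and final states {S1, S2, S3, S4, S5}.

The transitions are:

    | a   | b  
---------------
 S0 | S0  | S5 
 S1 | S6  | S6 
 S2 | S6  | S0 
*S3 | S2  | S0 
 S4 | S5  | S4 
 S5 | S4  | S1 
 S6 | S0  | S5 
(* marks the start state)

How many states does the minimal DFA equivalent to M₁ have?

5

Every state is reachable, so we keep all 7.
Start with accepting vs non-accepting: {S1,S2,S3,S4,S5} | {S0,S6}.
Split {S1,S2,S3,S4,S5} by δ(·,a) → {S3,S4,S5} and {S1,S2}.
Split {S3,S4,S5} by δ(·,a) → {S4,S5} and {S3}.
On input b, block {S4,S5} splits into {S4} and {S5}.
Stable partition: {S4} | {S0,S6} | {S1,S2} | {S3} | {S5} — 5 equivalence classes.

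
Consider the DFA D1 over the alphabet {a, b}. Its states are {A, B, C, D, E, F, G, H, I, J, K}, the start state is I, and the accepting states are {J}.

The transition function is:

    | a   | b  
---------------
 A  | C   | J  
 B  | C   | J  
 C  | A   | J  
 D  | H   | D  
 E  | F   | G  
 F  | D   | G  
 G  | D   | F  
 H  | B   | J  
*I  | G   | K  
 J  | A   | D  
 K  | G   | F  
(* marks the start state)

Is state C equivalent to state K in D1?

No

First remove the unreachable states {E}; 10 states remain.
Initial partition by acceptance: {J} | {A,B,C,D,F,G,H,I,K}.
On input b, block {A,B,C,D,F,G,H,I,K} splits into {D,F,G,I,K} and {A,B,C,H}.
Split {D,F,G,I,K} by δ(·,a) → {F,G,I,K} and {D}.
Split {F,G,I,K} by δ(·,a) → {F,G} and {I,K}.
Refine {I,K} on symbol b: members go to different blocks, giving {I} and {K}.
No further refinement is possible. Final partition (6 blocks): {J} | {F,G} | {A,B,C,H} | {D} | {I} | {K}.
C and K end up in different blocks, so they are distinguishable. For instance, the string 'b' is accepted from only C.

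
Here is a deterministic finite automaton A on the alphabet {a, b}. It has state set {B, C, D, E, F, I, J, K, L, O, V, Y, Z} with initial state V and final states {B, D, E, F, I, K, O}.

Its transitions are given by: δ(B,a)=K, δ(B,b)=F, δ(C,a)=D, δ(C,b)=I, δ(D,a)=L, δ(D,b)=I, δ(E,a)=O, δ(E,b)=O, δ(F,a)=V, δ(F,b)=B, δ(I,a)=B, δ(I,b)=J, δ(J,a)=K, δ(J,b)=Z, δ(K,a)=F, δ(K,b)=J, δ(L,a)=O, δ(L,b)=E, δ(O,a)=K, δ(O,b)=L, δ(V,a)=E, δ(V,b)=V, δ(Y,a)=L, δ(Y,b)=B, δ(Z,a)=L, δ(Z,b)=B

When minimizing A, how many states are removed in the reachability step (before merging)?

BFS from V reaches {B, E, F, J, K, L, O, V, Z}; the 4 state(s) C, D, I, Y are never visited.

4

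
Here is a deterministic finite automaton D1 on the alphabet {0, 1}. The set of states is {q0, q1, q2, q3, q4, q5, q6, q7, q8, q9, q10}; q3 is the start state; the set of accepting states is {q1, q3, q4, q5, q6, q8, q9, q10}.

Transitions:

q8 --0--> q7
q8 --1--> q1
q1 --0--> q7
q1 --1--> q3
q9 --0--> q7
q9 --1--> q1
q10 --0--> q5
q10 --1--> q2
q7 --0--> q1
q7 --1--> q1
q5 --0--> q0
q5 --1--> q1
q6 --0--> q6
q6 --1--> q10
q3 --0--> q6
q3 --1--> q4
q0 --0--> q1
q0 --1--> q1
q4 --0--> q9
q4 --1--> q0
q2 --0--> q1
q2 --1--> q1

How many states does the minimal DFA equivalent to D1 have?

States {q8} cannot be reached from the start state, so discard them.
Start with accepting vs non-accepting: {q1,q3,q4,q5,q6,q9,q10} | {q0,q2,q7}.
On input 0, block {q1,q3,q4,q5,q6,q9,q10} splits into {q3,q4,q6,q10} and {q1,q5,q9}.
Split {q3,q4,q6,q10} by δ(·,0) → {q3,q6} and {q4,q10}.
Split {q1,q5,q9} by δ(·,1) → {q5,q9} and {q1}.
The partition is now stable with 5 blocks: {q3,q6} | {q0,q2,q7} | {q5,q9} | {q4,q10} | {q1}.

5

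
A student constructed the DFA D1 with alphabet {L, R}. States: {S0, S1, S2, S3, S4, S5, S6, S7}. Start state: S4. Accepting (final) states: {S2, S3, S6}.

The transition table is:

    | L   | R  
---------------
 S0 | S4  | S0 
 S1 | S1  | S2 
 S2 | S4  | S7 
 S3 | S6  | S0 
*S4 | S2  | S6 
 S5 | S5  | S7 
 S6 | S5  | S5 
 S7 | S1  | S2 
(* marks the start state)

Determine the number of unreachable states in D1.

2

Starting at S4 and following transitions, the reachable set is {S1, S2, S4, S5, S6, S7}. That leaves S0, S3 unreachable — 2 in total.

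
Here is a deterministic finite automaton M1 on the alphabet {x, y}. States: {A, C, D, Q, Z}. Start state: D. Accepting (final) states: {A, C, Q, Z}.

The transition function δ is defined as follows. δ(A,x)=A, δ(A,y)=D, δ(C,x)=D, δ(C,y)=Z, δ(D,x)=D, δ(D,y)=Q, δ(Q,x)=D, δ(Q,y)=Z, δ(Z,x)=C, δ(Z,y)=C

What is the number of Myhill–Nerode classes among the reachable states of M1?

3

States {A} cannot be reached from the start state, so discard them.
P0 = {C,Q,Z} | {D}.
On input x, block {C,Q,Z} splits into {C,Q} and {Z}.
Stable partition: {C,Q} | {D} | {Z} — 3 equivalence classes.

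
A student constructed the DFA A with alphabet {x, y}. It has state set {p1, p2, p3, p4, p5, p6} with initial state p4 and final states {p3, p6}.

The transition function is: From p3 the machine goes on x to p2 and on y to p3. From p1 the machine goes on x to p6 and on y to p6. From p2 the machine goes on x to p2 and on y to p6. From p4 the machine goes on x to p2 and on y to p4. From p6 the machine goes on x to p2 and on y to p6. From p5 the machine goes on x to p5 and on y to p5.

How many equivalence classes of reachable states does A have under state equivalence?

Reachable states from the start: {p2,p4,p6}. Unreachable: {p1,p3,p5} — drop them.
Initial partition by acceptance: {p6} | {p2,p4}.
Split {p2,p4} by δ(·,y) → {p2} and {p4}.
Stable partition: {p6} | {p2} | {p4} — 3 equivalence classes.

3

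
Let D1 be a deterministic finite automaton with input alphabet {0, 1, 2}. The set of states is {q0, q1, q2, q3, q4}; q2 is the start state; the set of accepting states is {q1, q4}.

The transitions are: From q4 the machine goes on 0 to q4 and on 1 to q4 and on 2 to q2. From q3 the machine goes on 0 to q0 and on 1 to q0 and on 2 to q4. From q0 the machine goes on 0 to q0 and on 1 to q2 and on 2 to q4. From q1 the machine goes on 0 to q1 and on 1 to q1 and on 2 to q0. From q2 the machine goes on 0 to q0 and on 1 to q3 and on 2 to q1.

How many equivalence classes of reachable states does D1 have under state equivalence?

2

Initial partition by acceptance: {q1,q4} | {q0,q2,q3}.
Stable partition: {q1,q4} | {q0,q2,q3} — 2 equivalence classes.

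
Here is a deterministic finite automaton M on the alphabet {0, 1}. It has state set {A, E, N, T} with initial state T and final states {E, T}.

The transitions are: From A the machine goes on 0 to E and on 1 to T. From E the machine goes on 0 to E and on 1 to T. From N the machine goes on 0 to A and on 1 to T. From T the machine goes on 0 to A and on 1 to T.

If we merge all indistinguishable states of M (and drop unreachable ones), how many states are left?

3

First remove the unreachable states {N}; 3 states remain.
Start with accepting vs non-accepting: {E,T} | {A}.
Refine {E,T} on symbol 0: members go to different blocks, giving {T} and {E}.
The partition is now stable with 3 blocks: {T} | {A} | {E}.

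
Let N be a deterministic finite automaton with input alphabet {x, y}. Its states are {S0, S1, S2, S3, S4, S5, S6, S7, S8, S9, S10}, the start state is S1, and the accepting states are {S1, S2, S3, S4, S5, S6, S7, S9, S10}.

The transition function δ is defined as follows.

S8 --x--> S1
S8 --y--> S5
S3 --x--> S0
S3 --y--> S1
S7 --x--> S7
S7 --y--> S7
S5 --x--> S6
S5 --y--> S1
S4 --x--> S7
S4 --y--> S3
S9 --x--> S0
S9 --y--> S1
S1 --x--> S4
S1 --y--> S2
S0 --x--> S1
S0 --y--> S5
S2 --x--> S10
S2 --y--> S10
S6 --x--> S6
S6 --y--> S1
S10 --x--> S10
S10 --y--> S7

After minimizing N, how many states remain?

6

States {S8,S9} cannot be reached from the start state, so discard them.
Start with accepting vs non-accepting: {S1,S2,S3,S4,S5,S6,S7,S10} | {S0}.
On input x, block {S1,S2,S3,S4,S5,S6,S7,S10} splits into {S1,S2,S4,S5,S6,S7,S10} and {S3}.
Refine {S1,S2,S4,S5,S6,S7,S10} on symbol y: members go to different blocks, giving {S1,S2,S5,S6,S7,S10} and {S4}.
On input x, block {S1,S2,S5,S6,S7,S10} splits into {S2,S5,S6,S7,S10} and {S1}.
On input y, block {S2,S5,S6,S7,S10} splits into {S2,S7,S10} and {S5,S6}.
The partition is now stable with 6 blocks: {S2,S7,S10} | {S0} | {S3} | {S4} | {S1} | {S5,S6}.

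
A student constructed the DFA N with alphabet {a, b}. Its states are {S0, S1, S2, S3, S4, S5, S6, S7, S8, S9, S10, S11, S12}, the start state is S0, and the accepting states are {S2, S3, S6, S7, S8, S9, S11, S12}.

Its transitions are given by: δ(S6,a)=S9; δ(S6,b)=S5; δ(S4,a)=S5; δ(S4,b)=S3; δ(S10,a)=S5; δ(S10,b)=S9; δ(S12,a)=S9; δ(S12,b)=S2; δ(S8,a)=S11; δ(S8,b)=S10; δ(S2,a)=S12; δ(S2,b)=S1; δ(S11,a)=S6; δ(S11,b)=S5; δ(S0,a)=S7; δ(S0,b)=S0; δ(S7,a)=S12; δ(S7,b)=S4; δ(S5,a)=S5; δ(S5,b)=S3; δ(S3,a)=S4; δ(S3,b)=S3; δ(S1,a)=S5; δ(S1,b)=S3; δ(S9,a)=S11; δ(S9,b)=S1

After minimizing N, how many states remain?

Reachable states from the start: {S0,S1,S2,S3,S4,S5,S6,S7,S9,S11,S12}. Unreachable: {S8,S10} — drop them.
Start with accepting vs non-accepting: {S2,S3,S6,S7,S9,S11,S12} | {S0,S1,S4,S5}.
Split {S2,S3,S6,S7,S9,S11,S12} by δ(·,a) → {S2,S6,S7,S9,S11,S12} and {S3}.
On input b, block {S2,S6,S7,S9,S11,S12} splits into {S2,S6,S7,S9,S11} and {S12}.
Split {S2,S6,S7,S9,S11} by δ(·,a) → {S6,S9,S11} and {S2,S7}.
On input a, block {S0,S1,S4,S5} splits into {S1,S4,S5} and {S0}.
The partition is now stable with 6 blocks: {S6,S9,S11} | {S1,S4,S5} | {S3} | {S12} | {S2,S7} | {S0}.

6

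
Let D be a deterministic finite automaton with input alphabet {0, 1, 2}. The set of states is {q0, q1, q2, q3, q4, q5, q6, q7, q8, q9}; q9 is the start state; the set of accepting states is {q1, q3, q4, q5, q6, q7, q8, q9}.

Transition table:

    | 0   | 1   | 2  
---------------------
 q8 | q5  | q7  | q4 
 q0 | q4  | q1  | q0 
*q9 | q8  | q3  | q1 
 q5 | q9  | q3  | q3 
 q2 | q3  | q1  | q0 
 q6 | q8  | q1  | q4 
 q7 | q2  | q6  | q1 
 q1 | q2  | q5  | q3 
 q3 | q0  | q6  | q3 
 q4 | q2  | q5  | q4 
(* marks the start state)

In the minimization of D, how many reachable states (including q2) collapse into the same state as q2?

2

P0 = {q1,q3,q4,q5,q6,q7,q8,q9} | {q0,q2}.
Split {q1,q3,q4,q5,q6,q7,q8,q9} by δ(·,0) → {q1,q3,q4,q7} and {q5,q6,q8,q9}.
Stable partition: {q1,q3,q4,q7} | {q0,q2} | {q5,q6,q8,q9} — 3 equivalence classes.
State q2 belongs to the block {q0,q2}, which has 2 states.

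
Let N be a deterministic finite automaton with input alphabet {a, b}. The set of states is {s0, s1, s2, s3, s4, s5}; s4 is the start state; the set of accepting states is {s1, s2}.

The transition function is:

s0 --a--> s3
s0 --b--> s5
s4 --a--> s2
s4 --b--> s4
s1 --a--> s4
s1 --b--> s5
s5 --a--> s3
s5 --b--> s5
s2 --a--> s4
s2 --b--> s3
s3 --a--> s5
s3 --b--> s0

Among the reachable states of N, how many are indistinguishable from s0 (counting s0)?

3

Reachable states from the start: {s0,s2,s3,s4,s5}. Unreachable: {s1} — drop them.
P0 = {s2} | {s0,s3,s4,s5}.
On input a, block {s0,s3,s4,s5} splits into {s0,s3,s5} and {s4}.
The partition is now stable with 3 blocks: {s2} | {s0,s3,s5} | {s4}.
The equivalence class containing s0 is {s0,s3,s5}, of size 3.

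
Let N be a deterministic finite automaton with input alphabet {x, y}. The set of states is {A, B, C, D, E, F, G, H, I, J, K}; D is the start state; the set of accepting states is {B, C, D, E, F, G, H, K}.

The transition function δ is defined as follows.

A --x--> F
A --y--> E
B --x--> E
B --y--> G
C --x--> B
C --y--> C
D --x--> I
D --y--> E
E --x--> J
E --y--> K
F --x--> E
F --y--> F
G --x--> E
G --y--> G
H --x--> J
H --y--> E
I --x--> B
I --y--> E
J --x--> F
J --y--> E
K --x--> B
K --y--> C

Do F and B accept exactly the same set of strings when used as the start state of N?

States {A,H} cannot be reached from the start state, so discard them.
Start with accepting vs non-accepting: {B,C,D,E,F,G,K} | {I,J}.
On input x, block {B,C,D,E,F,G,K} splits into {B,C,F,G,K} and {D,E}.
Split {B,C,F,G,K} by δ(·,x) → {B,F,G} and {C,K}.
Split {D,E} by δ(·,y) → {D} and {E}.
No further refinement is possible. Final partition (5 blocks): {B,F,G} | {I,J} | {D} | {C,K} | {E}.
F and B lie in the same block of the stable partition, so they are equivalent — no string distinguishes them.

Yes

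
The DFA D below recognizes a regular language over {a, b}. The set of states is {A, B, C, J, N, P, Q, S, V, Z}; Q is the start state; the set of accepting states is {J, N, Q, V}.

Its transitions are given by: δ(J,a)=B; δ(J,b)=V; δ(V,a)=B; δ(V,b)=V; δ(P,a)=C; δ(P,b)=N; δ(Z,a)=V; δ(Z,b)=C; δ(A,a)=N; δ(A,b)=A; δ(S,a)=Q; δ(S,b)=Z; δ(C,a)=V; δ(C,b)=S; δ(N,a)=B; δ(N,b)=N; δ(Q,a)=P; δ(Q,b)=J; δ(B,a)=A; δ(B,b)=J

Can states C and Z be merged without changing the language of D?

Yes

All states are reachable from the start state.
P0 = {J,N,Q,V} | {A,B,C,P,S,Z}.
Refine {A,B,C,P,S,Z} on symbol a: members go to different blocks, giving {A,C,S,Z} and {B,P}.
The partition is now stable with 3 blocks: {J,N,Q,V} | {A,C,S,Z} | {B,P}.
C and Z lie in the same block of the stable partition, so they are equivalent — no string distinguishes them.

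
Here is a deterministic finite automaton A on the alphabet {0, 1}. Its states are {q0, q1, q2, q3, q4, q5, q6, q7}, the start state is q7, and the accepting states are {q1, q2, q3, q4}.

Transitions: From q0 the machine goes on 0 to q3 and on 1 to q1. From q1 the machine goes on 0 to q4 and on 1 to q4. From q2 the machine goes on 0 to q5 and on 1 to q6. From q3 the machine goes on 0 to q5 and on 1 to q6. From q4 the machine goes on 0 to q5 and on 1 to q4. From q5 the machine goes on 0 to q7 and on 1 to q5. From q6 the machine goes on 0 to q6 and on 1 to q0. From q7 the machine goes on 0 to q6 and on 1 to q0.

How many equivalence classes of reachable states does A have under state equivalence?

6

States {q2} cannot be reached from the start state, so discard them.
Start with accepting vs non-accepting: {q1,q3,q4} | {q0,q5,q6,q7}.
On input 0, block {q1,q3,q4} splits into {q3,q4} and {q1}.
Split {q3,q4} by δ(·,1) → {q3} and {q4}.
Split {q0,q5,q6,q7} by δ(·,0) → {q5,q6,q7} and {q0}.
Split {q5,q6,q7} by δ(·,1) → {q6,q7} and {q5}.
Stable partition: {q3} | {q6,q7} | {q1} | {q4} | {q0} | {q5} — 6 equivalence classes.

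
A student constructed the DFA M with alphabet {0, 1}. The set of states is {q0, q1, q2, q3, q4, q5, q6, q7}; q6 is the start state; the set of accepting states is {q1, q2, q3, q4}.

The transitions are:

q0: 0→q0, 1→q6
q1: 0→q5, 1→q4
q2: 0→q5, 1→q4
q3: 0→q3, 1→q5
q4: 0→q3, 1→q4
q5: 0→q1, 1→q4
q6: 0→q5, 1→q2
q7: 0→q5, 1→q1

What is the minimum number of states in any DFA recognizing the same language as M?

5

Reachable states from the start: {q1,q2,q3,q4,q5,q6}. Unreachable: {q0,q7} — drop them.
Start with accepting vs non-accepting: {q1,q2,q3,q4} | {q5,q6}.
Split {q1,q2,q3,q4} by δ(·,0) → {q1,q2} and {q3,q4}.
On input 0, block {q5,q6} splits into {q5} and {q6}.
Split {q3,q4} by δ(·,1) → {q3} and {q4}.
Stable partition: {q1,q2} | {q5} | {q3} | {q6} | {q4} — 5 equivalence classes.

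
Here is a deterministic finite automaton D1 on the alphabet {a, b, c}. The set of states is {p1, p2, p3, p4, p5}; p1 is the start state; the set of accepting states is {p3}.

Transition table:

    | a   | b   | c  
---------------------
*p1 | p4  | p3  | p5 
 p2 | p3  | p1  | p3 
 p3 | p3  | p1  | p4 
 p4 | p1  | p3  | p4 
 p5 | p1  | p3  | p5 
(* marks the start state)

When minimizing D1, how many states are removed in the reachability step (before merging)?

1

No path from p1 leads to p2; the other 4 states are all reachable.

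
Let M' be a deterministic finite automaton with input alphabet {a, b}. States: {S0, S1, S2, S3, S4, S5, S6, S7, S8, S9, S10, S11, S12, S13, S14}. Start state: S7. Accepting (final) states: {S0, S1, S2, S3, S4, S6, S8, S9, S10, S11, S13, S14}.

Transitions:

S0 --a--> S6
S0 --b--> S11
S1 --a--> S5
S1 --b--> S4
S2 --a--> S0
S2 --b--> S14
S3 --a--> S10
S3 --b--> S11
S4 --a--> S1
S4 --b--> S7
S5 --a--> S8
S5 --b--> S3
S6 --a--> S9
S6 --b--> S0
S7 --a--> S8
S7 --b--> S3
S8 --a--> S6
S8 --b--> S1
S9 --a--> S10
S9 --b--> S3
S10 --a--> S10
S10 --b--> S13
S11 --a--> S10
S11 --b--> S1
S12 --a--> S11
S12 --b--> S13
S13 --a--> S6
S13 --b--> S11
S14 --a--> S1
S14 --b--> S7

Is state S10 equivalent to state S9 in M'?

Reachable states from the start: {S0,S1,S3,S4,S5,S6,S7,S8,S9,S10,S11,S13}. Unreachable: {S2,S12,S14} — drop them.
Start with accepting vs non-accepting: {S0,S1,S3,S4,S6,S8,S9,S10,S11,S13} | {S5,S7}.
On input a, block {S0,S1,S3,S4,S6,S8,S9,S10,S11,S13} splits into {S0,S3,S4,S6,S8,S9,S10,S11,S13} and {S1}.
Split {S0,S3,S4,S6,S8,S9,S10,S11,S13} by δ(·,a) → {S0,S3,S6,S8,S9,S10,S11,S13} and {S4}.
Refine {S0,S3,S6,S8,S9,S10,S11,S13} on symbol b: members go to different blocks, giving {S0,S3,S6,S9,S10,S13} and {S8,S11}.
On input b, block {S0,S3,S6,S9,S10,S13} splits into {S0,S3,S13} and {S6,S9,S10}.
The partition is now stable with 6 blocks: {S0,S3,S13} | {S5,S7} | {S1} | {S4} | {S8,S11} | {S6,S9,S10}.
S10 and S9 lie in the same block of the stable partition, so they are equivalent — no string distinguishes them.

Yes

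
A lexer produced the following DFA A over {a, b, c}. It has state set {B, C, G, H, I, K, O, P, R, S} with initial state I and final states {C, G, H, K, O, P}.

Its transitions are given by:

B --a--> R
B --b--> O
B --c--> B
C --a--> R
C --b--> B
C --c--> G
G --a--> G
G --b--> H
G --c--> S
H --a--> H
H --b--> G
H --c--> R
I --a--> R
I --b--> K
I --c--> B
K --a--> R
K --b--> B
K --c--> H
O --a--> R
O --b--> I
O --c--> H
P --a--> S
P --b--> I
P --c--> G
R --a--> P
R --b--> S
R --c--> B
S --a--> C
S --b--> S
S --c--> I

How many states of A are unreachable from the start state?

0

Exploring from I, all states are eventually visited, so none are unreachable.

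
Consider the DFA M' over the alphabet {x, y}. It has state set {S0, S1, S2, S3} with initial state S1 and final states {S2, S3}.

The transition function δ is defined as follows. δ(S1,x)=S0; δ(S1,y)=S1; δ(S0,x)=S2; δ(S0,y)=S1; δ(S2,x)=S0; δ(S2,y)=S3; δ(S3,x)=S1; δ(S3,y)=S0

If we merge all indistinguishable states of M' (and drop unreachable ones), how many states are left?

P0 = {S2,S3} | {S0,S1}.
On input y, block {S2,S3} splits into {S2} and {S3}.
Refine {S0,S1} on symbol x: members go to different blocks, giving {S0} and {S1}.
No further refinement is possible. Final partition (4 blocks): {S2} | {S0} | {S3} | {S1}.

4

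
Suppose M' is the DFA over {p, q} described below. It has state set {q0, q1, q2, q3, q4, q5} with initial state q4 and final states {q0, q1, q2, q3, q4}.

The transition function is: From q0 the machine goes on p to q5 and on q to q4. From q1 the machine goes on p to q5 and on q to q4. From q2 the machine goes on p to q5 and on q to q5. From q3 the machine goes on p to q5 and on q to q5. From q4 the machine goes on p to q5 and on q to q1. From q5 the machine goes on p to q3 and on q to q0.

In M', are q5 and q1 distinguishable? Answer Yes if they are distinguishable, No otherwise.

Yes

States {q2} cannot be reached from the start state, so discard them.
Initial partition by acceptance: {q0,q1,q3,q4} | {q5}.
Split {q0,q1,q3,q4} by δ(·,q) → {q0,q1,q4} and {q3}.
The partition is now stable with 3 blocks: {q0,q1,q4} | {q5} | {q3}.
q5 and q1 end up in different blocks, so they are distinguishable. For instance, the string 'ε' is accepted from only q1.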